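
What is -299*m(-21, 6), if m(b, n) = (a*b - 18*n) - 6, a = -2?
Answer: 21528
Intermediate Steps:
m(b, n) = -6 - 18*n - 2*b (m(b, n) = (-2*b - 18*n) - 6 = (-18*n - 2*b) - 6 = -6 - 18*n - 2*b)
-299*m(-21, 6) = -299*(-6 - 18*6 - 2*(-21)) = -299*(-6 - 108 + 42) = -299*(-72) = 21528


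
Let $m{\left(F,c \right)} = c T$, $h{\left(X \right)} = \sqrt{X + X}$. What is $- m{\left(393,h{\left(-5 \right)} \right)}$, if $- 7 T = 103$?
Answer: $\frac{103 i \sqrt{10}}{7} \approx 46.531 i$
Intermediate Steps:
$h{\left(X \right)} = \sqrt{2} \sqrt{X}$ ($h{\left(X \right)} = \sqrt{2 X} = \sqrt{2} \sqrt{X}$)
$T = - \frac{103}{7}$ ($T = \left(- \frac{1}{7}\right) 103 = - \frac{103}{7} \approx -14.714$)
$m{\left(F,c \right)} = - \frac{103 c}{7}$ ($m{\left(F,c \right)} = c \left(- \frac{103}{7}\right) = - \frac{103 c}{7}$)
$- m{\left(393,h{\left(-5 \right)} \right)} = - \frac{\left(-103\right) \sqrt{2} \sqrt{-5}}{7} = - \frac{\left(-103\right) \sqrt{2} i \sqrt{5}}{7} = - \frac{\left(-103\right) i \sqrt{10}}{7} = \frac{103 i \sqrt{10}}{7}$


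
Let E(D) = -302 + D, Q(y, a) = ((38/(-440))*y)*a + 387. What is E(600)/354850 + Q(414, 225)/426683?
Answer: -28492300301/1665493088050 ≈ -0.017107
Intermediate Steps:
Q(y, a) = 387 - 19*a*y/220 (Q(y, a) = ((38*(-1/440))*y)*a + 387 = (-19*y/220)*a + 387 = -19*a*y/220 + 387 = 387 - 19*a*y/220)
E(600)/354850 + Q(414, 225)/426683 = (-302 + 600)/354850 + (387 - 19/220*225*414)/426683 = 298*(1/354850) + (387 - 176985/22)*(1/426683) = 149/177425 - 168471/22*1/426683 = 149/177425 - 168471/9387026 = -28492300301/1665493088050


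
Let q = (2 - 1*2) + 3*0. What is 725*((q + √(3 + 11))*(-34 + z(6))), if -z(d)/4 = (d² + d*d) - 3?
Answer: -224750*√14 ≈ -8.4094e+5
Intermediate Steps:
z(d) = 12 - 8*d² (z(d) = -4*((d² + d*d) - 3) = -4*((d² + d²) - 3) = -4*(2*d² - 3) = -4*(-3 + 2*d²) = 12 - 8*d²)
q = 0 (q = (2 - 2) + 0 = 0 + 0 = 0)
725*((q + √(3 + 11))*(-34 + z(6))) = 725*((0 + √(3 + 11))*(-34 + (12 - 8*6²))) = 725*((0 + √14)*(-34 + (12 - 8*36))) = 725*(√14*(-34 + (12 - 288))) = 725*(√14*(-34 - 276)) = 725*(√14*(-310)) = 725*(-310*√14) = -224750*√14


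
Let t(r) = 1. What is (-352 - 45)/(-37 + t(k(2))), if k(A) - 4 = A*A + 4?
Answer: 397/36 ≈ 11.028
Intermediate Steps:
k(A) = 8 + A² (k(A) = 4 + (A*A + 4) = 4 + (A² + 4) = 4 + (4 + A²) = 8 + A²)
(-352 - 45)/(-37 + t(k(2))) = (-352 - 45)/(-37 + 1) = -397/(-36) = -397*(-1/36) = 397/36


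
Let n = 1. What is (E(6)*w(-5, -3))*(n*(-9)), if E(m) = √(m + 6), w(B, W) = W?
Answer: 54*√3 ≈ 93.531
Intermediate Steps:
E(m) = √(6 + m)
(E(6)*w(-5, -3))*(n*(-9)) = (√(6 + 6)*(-3))*(1*(-9)) = (√12*(-3))*(-9) = ((2*√3)*(-3))*(-9) = -6*√3*(-9) = 54*√3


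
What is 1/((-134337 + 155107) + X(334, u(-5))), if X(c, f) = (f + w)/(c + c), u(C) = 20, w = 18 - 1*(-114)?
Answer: 167/3468628 ≈ 4.8146e-5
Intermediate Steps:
w = 132 (w = 18 + 114 = 132)
X(c, f) = (132 + f)/(2*c) (X(c, f) = (f + 132)/(c + c) = (132 + f)/((2*c)) = (132 + f)*(1/(2*c)) = (132 + f)/(2*c))
1/((-134337 + 155107) + X(334, u(-5))) = 1/((-134337 + 155107) + (½)*(132 + 20)/334) = 1/(20770 + (½)*(1/334)*152) = 1/(20770 + 38/167) = 1/(3468628/167) = 167/3468628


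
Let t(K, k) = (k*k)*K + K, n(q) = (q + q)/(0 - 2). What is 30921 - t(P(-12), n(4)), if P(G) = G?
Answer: 31125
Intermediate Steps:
n(q) = -q (n(q) = (2*q)/(-2) = (2*q)*(-½) = -q)
t(K, k) = K + K*k² (t(K, k) = k²*K + K = K*k² + K = K + K*k²)
30921 - t(P(-12), n(4)) = 30921 - (-12)*(1 + (-1*4)²) = 30921 - (-12)*(1 + (-4)²) = 30921 - (-12)*(1 + 16) = 30921 - (-12)*17 = 30921 - 1*(-204) = 30921 + 204 = 31125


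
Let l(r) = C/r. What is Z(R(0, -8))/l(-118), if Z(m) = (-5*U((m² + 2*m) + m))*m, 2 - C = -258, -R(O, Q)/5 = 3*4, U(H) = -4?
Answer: 7080/13 ≈ 544.62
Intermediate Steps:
R(O, Q) = -60 (R(O, Q) = -15*4 = -5*12 = -60)
C = 260 (C = 2 - 1*(-258) = 2 + 258 = 260)
Z(m) = 20*m (Z(m) = (-5*(-4))*m = 20*m)
l(r) = 260/r
Z(R(0, -8))/l(-118) = (20*(-60))/((260/(-118))) = -1200/(260*(-1/118)) = -1200/(-130/59) = -1200*(-59/130) = 7080/13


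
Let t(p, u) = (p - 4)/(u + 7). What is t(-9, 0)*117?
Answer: -1521/7 ≈ -217.29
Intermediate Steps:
t(p, u) = (-4 + p)/(7 + u)
t(-9, 0)*117 = ((-4 - 9)/(7 + 0))*117 = (-13/7)*117 = ((1/7)*(-13))*117 = -13/7*117 = -1521/7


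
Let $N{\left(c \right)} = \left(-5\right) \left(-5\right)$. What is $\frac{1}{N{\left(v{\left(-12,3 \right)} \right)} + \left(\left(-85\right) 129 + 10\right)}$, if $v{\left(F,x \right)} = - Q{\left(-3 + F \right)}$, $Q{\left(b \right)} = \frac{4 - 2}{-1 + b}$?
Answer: $- \frac{1}{10930} \approx -9.1491 \cdot 10^{-5}$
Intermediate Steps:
$Q{\left(b \right)} = \frac{2}{-1 + b}$
$v{\left(F,x \right)} = - \frac{2}{-4 + F}$ ($v{\left(F,x \right)} = - \frac{2}{-1 + \left(-3 + F\right)} = - \frac{2}{-4 + F}$)
$N{\left(c \right)} = 25$
$\frac{1}{N{\left(v{\left(-12,3 \right)} \right)} + \left(\left(-85\right) 129 + 10\right)} = \frac{1}{25 + \left(\left(-85\right) 129 + 10\right)} = \frac{1}{25 + \left(-10965 + 10\right)} = \frac{1}{25 - 10955} = \frac{1}{-10930} = - \frac{1}{10930}$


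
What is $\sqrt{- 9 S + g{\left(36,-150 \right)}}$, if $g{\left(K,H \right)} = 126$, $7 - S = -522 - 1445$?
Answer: $42 i \sqrt{10} \approx 132.82 i$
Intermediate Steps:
$S = 1974$ ($S = 7 - \left(-522 - 1445\right) = 7 - -1967 = 7 + 1967 = 1974$)
$\sqrt{- 9 S + g{\left(36,-150 \right)}} = \sqrt{\left(-9\right) 1974 + 126} = \sqrt{-17766 + 126} = \sqrt{-17640} = 42 i \sqrt{10}$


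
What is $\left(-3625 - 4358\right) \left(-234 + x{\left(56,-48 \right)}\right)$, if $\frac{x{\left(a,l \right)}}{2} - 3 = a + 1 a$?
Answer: $31932$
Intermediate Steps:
$x{\left(a,l \right)} = 6 + 4 a$ ($x{\left(a,l \right)} = 6 + 2 \left(a + 1 a\right) = 6 + 2 \left(a + a\right) = 6 + 2 \cdot 2 a = 6 + 4 a$)
$\left(-3625 - 4358\right) \left(-234 + x{\left(56,-48 \right)}\right) = \left(-3625 - 4358\right) \left(-234 + \left(6 + 4 \cdot 56\right)\right) = - 7983 \left(-234 + \left(6 + 224\right)\right) = - 7983 \left(-234 + 230\right) = \left(-7983\right) \left(-4\right) = 31932$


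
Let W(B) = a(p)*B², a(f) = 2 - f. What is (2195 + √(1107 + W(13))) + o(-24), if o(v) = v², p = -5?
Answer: 2771 + √2290 ≈ 2818.9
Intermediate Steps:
W(B) = 7*B² (W(B) = (2 - 1*(-5))*B² = (2 + 5)*B² = 7*B²)
(2195 + √(1107 + W(13))) + o(-24) = (2195 + √(1107 + 7*13²)) + (-24)² = (2195 + √(1107 + 7*169)) + 576 = (2195 + √(1107 + 1183)) + 576 = (2195 + √2290) + 576 = 2771 + √2290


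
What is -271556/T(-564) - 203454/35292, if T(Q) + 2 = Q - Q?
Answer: 798612287/5882 ≈ 1.3577e+5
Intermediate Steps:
T(Q) = -2 (T(Q) = -2 + (Q - Q) = -2 + 0 = -2)
-271556/T(-564) - 203454/35292 = -271556/(-2) - 203454/35292 = -271556*(-½) - 203454*1/35292 = 135778 - 33909/5882 = 798612287/5882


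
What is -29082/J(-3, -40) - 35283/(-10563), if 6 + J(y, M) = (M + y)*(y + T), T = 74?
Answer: 19767803/1538677 ≈ 12.847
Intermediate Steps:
J(y, M) = -6 + (74 + y)*(M + y) (J(y, M) = -6 + (M + y)*(y + 74) = -6 + (M + y)*(74 + y) = -6 + (74 + y)*(M + y))
-29082/J(-3, -40) - 35283/(-10563) = -29082/(-6 + (-3)² + 74*(-40) + 74*(-3) - 40*(-3)) - 35283/(-10563) = -29082/(-6 + 9 - 2960 - 222 + 120) - 35283*(-1/10563) = -29082/(-3059) + 11761/3521 = -29082*(-1/3059) + 11761/3521 = 29082/3059 + 11761/3521 = 19767803/1538677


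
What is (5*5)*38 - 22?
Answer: 928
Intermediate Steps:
(5*5)*38 - 22 = 25*38 - 22 = 950 - 22 = 928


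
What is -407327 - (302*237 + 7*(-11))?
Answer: -478824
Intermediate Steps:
-407327 - (302*237 + 7*(-11)) = -407327 - (71574 - 77) = -407327 - 1*71497 = -407327 - 71497 = -478824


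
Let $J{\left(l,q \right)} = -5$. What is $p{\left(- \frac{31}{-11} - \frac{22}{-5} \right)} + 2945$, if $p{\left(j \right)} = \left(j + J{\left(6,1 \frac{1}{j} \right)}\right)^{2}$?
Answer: $\frac{8923509}{3025} \approx 2949.9$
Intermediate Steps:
$p{\left(j \right)} = \left(-5 + j\right)^{2}$ ($p{\left(j \right)} = \left(j - 5\right)^{2} = \left(-5 + j\right)^{2}$)
$p{\left(- \frac{31}{-11} - \frac{22}{-5} \right)} + 2945 = \left(-5 - \left(- \frac{31}{11} - \frac{22}{5}\right)\right)^{2} + 2945 = \left(-5 - - \frac{397}{55}\right)^{2} + 2945 = \left(-5 + \left(\frac{31}{11} + \frac{22}{5}\right)\right)^{2} + 2945 = \left(-5 + \frac{397}{55}\right)^{2} + 2945 = \left(\frac{122}{55}\right)^{2} + 2945 = \frac{14884}{3025} + 2945 = \frac{8923509}{3025}$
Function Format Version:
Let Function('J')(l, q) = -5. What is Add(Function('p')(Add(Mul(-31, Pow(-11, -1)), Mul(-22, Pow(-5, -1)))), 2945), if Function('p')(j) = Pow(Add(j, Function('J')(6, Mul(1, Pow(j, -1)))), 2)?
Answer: Rational(8923509, 3025) ≈ 2949.9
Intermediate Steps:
Function('p')(j) = Pow(Add(-5, j), 2) (Function('p')(j) = Pow(Add(j, -5), 2) = Pow(Add(-5, j), 2))
Add(Function('p')(Add(Mul(-31, Pow(-11, -1)), Mul(-22, Pow(-5, -1)))), 2945) = Add(Pow(Add(-5, Add(Mul(-31, Pow(-11, -1)), Mul(-22, Pow(-5, -1)))), 2), 2945) = Add(Pow(Add(-5, Add(Mul(-31, Rational(-1, 11)), Mul(-22, Rational(-1, 5)))), 2), 2945) = Add(Pow(Add(-5, Add(Rational(31, 11), Rational(22, 5))), 2), 2945) = Add(Pow(Add(-5, Rational(397, 55)), 2), 2945) = Add(Pow(Rational(122, 55), 2), 2945) = Add(Rational(14884, 3025), 2945) = Rational(8923509, 3025)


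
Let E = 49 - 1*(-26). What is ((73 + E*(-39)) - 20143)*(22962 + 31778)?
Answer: -1258746300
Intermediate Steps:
E = 75 (E = 49 + 26 = 75)
((73 + E*(-39)) - 20143)*(22962 + 31778) = ((73 + 75*(-39)) - 20143)*(22962 + 31778) = ((73 - 2925) - 20143)*54740 = (-2852 - 20143)*54740 = -22995*54740 = -1258746300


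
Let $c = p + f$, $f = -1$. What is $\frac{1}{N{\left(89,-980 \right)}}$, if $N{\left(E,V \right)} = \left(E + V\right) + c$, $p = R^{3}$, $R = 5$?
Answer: $- \frac{1}{767} \approx -0.0013038$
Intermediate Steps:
$p = 125$ ($p = 5^{3} = 125$)
$c = 124$ ($c = 125 - 1 = 124$)
$N{\left(E,V \right)} = 124 + E + V$ ($N{\left(E,V \right)} = \left(E + V\right) + 124 = 124 + E + V$)
$\frac{1}{N{\left(89,-980 \right)}} = \frac{1}{124 + 89 - 980} = \frac{1}{-767} = - \frac{1}{767}$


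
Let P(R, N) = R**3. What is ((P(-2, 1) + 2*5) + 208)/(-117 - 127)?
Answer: -105/122 ≈ -0.86066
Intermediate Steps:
((P(-2, 1) + 2*5) + 208)/(-117 - 127) = (((-2)**3 + 2*5) + 208)/(-117 - 127) = ((-8 + 10) + 208)/(-244) = (2 + 208)*(-1/244) = 210*(-1/244) = -105/122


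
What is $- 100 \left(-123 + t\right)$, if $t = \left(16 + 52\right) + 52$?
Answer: $300$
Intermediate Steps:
$t = 120$ ($t = 68 + 52 = 120$)
$- 100 \left(-123 + t\right) = - 100 \left(-123 + 120\right) = \left(-100\right) \left(-3\right) = 300$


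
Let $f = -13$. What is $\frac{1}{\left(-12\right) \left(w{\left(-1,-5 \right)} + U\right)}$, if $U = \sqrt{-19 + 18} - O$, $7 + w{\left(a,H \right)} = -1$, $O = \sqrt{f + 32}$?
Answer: $\frac{1}{12 \left(8 + \sqrt{19} - i\right)} \approx 0.0066989 + 0.00054203 i$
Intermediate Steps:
$O = \sqrt{19}$ ($O = \sqrt{-13 + 32} = \sqrt{19} \approx 4.3589$)
$w{\left(a,H \right)} = -8$ ($w{\left(a,H \right)} = -7 - 1 = -8$)
$U = i - \sqrt{19}$ ($U = \sqrt{-19 + 18} - \sqrt{19} = \sqrt{-1} - \sqrt{19} = i - \sqrt{19} \approx -4.3589 + 1.0 i$)
$\frac{1}{\left(-12\right) \left(w{\left(-1,-5 \right)} + U\right)} = \frac{1}{\left(-12\right) \left(-8 - \left(\sqrt{19} - i\right)\right)} = \frac{1}{\left(-12\right) \left(-8 + i - \sqrt{19}\right)} = \frac{1}{96 - 12 i + 12 \sqrt{19}}$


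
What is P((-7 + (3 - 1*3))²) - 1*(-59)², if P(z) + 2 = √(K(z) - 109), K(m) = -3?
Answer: -3483 + 4*I*√7 ≈ -3483.0 + 10.583*I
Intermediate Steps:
P(z) = -2 + 4*I*√7 (P(z) = -2 + √(-3 - 109) = -2 + √(-112) = -2 + 4*I*√7)
P((-7 + (3 - 1*3))²) - 1*(-59)² = (-2 + 4*I*√7) - 1*(-59)² = (-2 + 4*I*√7) - 1*3481 = (-2 + 4*I*√7) - 3481 = -3483 + 4*I*√7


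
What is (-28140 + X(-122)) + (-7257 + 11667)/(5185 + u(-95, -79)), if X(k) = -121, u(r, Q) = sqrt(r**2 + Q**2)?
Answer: -44665928497/1580527 - 4410*sqrt(15266)/26868959 ≈ -28260.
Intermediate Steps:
u(r, Q) = sqrt(Q**2 + r**2)
(-28140 + X(-122)) + (-7257 + 11667)/(5185 + u(-95, -79)) = (-28140 - 121) + (-7257 + 11667)/(5185 + sqrt((-79)**2 + (-95)**2)) = -28261 + 4410/(5185 + sqrt(6241 + 9025)) = -28261 + 4410/(5185 + sqrt(15266))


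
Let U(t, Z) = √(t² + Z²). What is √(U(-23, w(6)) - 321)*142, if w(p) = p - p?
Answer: 142*I*√298 ≈ 2451.3*I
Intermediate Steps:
w(p) = 0
U(t, Z) = √(Z² + t²)
√(U(-23, w(6)) - 321)*142 = √(√(0² + (-23)²) - 321)*142 = √(√(0 + 529) - 321)*142 = √(√529 - 321)*142 = √(23 - 321)*142 = √(-298)*142 = (I*√298)*142 = 142*I*√298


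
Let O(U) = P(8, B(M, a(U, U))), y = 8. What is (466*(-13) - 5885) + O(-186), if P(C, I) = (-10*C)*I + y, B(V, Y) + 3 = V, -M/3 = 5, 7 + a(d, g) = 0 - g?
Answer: -10495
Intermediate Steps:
a(d, g) = -7 - g (a(d, g) = -7 + (0 - g) = -7 - g)
M = -15 (M = -3*5 = -15)
B(V, Y) = -3 + V
P(C, I) = 8 - 10*C*I (P(C, I) = (-10*C)*I + 8 = -10*C*I + 8 = 8 - 10*C*I)
O(U) = 1448 (O(U) = 8 - 10*8*(-3 - 15) = 8 - 10*8*(-18) = 8 + 1440 = 1448)
(466*(-13) - 5885) + O(-186) = (466*(-13) - 5885) + 1448 = (-6058 - 5885) + 1448 = -11943 + 1448 = -10495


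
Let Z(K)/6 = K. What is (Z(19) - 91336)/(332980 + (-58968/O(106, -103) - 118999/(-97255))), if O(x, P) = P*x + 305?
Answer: -94156366808930/343698070417927 ≈ -0.27395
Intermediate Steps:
O(x, P) = 305 + P*x
Z(K) = 6*K
(Z(19) - 91336)/(332980 + (-58968/O(106, -103) - 118999/(-97255))) = (6*19 - 91336)/(332980 + (-58968/(305 - 103*106) - 118999/(-97255))) = (114 - 91336)/(332980 + (-58968/(305 - 10918) - 118999*(-1/97255))) = -91222/(332980 + (-58968/(-10613) + 118999/97255)) = -91222/(332980 + (-58968*(-1/10613) + 118999/97255)) = -91222/(332980 + (58968/10613 + 118999/97255)) = -91222/(332980 + 6997869227/1032167315) = -91222/343698070417927/1032167315 = -91222*1032167315/343698070417927 = -94156366808930/343698070417927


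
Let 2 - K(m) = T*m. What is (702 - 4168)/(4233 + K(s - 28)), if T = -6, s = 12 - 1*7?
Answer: -3466/4097 ≈ -0.84598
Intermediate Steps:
s = 5 (s = 12 - 7 = 5)
K(m) = 2 + 6*m (K(m) = 2 - (-6)*m = 2 + 6*m)
(702 - 4168)/(4233 + K(s - 28)) = (702 - 4168)/(4233 + (2 + 6*(5 - 28))) = -3466/(4233 + (2 + 6*(-23))) = -3466/(4233 + (2 - 138)) = -3466/(4233 - 136) = -3466/4097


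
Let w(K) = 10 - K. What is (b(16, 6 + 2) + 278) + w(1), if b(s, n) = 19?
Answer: 306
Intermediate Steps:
(b(16, 6 + 2) + 278) + w(1) = (19 + 278) + (10 - 1*1) = 297 + (10 - 1) = 297 + 9 = 306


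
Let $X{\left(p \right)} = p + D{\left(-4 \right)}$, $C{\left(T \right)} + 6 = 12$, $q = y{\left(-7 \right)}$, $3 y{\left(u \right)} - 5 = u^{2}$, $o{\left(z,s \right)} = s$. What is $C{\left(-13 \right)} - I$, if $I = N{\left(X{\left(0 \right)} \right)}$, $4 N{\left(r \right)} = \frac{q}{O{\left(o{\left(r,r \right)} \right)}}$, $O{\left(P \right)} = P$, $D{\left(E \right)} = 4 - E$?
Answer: $\frac{87}{16} \approx 5.4375$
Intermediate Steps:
$y{\left(u \right)} = \frac{5}{3} + \frac{u^{2}}{3}$
$q = 18$ ($q = \frac{5}{3} + \frac{\left(-7\right)^{2}}{3} = \frac{5}{3} + \frac{1}{3} \cdot 49 = \frac{5}{3} + \frac{49}{3} = 18$)
$C{\left(T \right)} = 6$ ($C{\left(T \right)} = -6 + 12 = 6$)
$X{\left(p \right)} = 8 + p$ ($X{\left(p \right)} = p + \left(4 - -4\right) = p + \left(4 + 4\right) = p + 8 = 8 + p$)
$N{\left(r \right)} = \frac{9}{2 r}$ ($N{\left(r \right)} = \frac{18 \frac{1}{r}}{4} = \frac{9}{2 r}$)
$I = \frac{9}{16}$ ($I = \frac{9}{2 \left(8 + 0\right)} = \frac{9}{2 \cdot 8} = \frac{9}{2} \cdot \frac{1}{8} = \frac{9}{16} \approx 0.5625$)
$C{\left(-13 \right)} - I = 6 - \frac{9}{16} = \frac{87}{16}$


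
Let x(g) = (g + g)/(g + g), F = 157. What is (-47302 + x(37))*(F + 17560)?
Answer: -838031817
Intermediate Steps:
x(g) = 1 (x(g) = (2*g)/((2*g)) = (2*g)*(1/(2*g)) = 1)
(-47302 + x(37))*(F + 17560) = (-47302 + 1)*(157 + 17560) = -47301*17717 = -838031817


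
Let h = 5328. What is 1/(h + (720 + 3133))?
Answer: 1/9181 ≈ 0.00010892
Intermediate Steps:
1/(h + (720 + 3133)) = 1/(5328 + (720 + 3133)) = 1/(5328 + 3853) = 1/9181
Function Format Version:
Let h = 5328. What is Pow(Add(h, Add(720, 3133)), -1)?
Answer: Rational(1, 9181) ≈ 0.00010892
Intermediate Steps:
Pow(Add(h, Add(720, 3133)), -1) = Pow(Add(5328, Add(720, 3133)), -1) = Pow(Add(5328, 3853), -1) = Pow(9181, -1) = Rational(1, 9181)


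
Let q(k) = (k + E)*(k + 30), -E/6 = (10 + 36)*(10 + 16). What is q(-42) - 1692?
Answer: 84924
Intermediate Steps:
E = -7176 (E = -6*(10 + 36)*(10 + 16) = -276*26 = -6*1196 = -7176)
q(k) = (-7176 + k)*(30 + k) (q(k) = (k - 7176)*(k + 30) = (-7176 + k)*(30 + k))
q(-42) - 1692 = (-215280 + (-42)**2 - 7146*(-42)) - 1692 = (-215280 + 1764 + 300132) - 1692 = 86616 - 1692 = 84924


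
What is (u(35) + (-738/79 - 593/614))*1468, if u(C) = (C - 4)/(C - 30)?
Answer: -731217406/121265 ≈ -6029.9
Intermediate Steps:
u(C) = (-4 + C)/(-30 + C)
(u(35) + (-738/79 - 593/614))*1468 = ((-4 + 35)/(-30 + 35) + (-738/79 - 593/614))*1468 = (31/5 + (-738*1/79 - 593*1/614))*1468 = ((⅕)*31 + (-738/79 - 593/614))*1468 = (31/5 - 499979/48506)*1468 = -996209/242530*1468 = -731217406/121265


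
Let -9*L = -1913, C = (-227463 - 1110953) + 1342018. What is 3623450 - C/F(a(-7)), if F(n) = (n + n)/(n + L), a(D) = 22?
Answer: 713641189/198 ≈ 3.6042e+6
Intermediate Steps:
C = 3602 (C = -1338416 + 1342018 = 3602)
L = 1913/9 (L = -1/9*(-1913) = 1913/9 ≈ 212.56)
F(n) = 2*n/(1913/9 + n) (F(n) = (n + n)/(n + 1913/9) = (2*n)/(1913/9 + n) = 2*n/(1913/9 + n))
3623450 - C/F(a(-7)) = 3623450 - 3602/(18*22/(1913 + 9*22)) = 3623450 - 3602/(18*22/(1913 + 198)) = 3623450 - 3602/(18*22/2111) = 3623450 - 3602/(18*22*(1/2111)) = 3623450 - 3602/396/2111 = 3623450 - 3602*2111/396 = 3623450 - 1*3801911/198 = 3623450 - 3801911/198 = 713641189/198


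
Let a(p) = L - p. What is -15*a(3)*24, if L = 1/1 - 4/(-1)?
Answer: -720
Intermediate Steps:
L = 5 (L = 1*1 - 4*(-1) = 1 + 4 = 5)
a(p) = 5 - p
-15*a(3)*24 = -15*(5 - 1*3)*24 = -15*(5 - 3)*24 = -15*2*24 = -30*24 = -720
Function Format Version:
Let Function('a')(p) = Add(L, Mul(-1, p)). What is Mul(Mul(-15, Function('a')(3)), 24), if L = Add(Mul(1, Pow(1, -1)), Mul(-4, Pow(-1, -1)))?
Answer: -720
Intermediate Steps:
L = 5 (L = Add(Mul(1, 1), Mul(-4, -1)) = Add(1, 4) = 5)
Function('a')(p) = Add(5, Mul(-1, p))
Mul(Mul(-15, Function('a')(3)), 24) = Mul(Mul(-15, Add(5, Mul(-1, 3))), 24) = Mul(Mul(-15, Add(5, -3)), 24) = Mul(Mul(-15, 2), 24) = Mul(-30, 24) = -720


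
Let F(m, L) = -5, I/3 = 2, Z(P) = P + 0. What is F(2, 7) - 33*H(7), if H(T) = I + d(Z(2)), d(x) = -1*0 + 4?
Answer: -335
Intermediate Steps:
Z(P) = P
I = 6 (I = 3*2 = 6)
d(x) = 4 (d(x) = 0 + 4 = 4)
H(T) = 10 (H(T) = 6 + 4 = 10)
F(2, 7) - 33*H(7) = -5 - 33*10 = -5 - 330 = -335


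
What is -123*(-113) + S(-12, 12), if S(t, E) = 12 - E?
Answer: 13899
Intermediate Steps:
-123*(-113) + S(-12, 12) = -123*(-113) + (12 - 1*12) = 13899 + (12 - 12) = 13899 + 0 = 13899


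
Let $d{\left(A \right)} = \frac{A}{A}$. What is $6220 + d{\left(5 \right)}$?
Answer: $6221$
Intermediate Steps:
$d{\left(A \right)} = 1$
$6220 + d{\left(5 \right)} = 6220 + 1 = 6221$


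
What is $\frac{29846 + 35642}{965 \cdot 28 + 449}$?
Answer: $\frac{65488}{27469} \approx 2.3841$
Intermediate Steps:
$\frac{29846 + 35642}{965 \cdot 28 + 449} = \frac{65488}{27020 + 449} = \frac{65488}{27469}$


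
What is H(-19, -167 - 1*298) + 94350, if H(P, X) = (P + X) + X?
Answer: 93401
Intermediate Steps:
H(P, X) = P + 2*X
H(-19, -167 - 1*298) + 94350 = (-19 + 2*(-167 - 1*298)) + 94350 = (-19 + 2*(-167 - 298)) + 94350 = (-19 + 2*(-465)) + 94350 = (-19 - 930) + 94350 = -949 + 94350 = 93401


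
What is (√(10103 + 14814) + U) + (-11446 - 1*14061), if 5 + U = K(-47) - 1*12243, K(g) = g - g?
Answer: -37755 + √24917 ≈ -37597.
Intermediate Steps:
K(g) = 0
U = -12248 (U = -5 + (0 - 1*12243) = -5 + (0 - 12243) = -5 - 12243 = -12248)
(√(10103 + 14814) + U) + (-11446 - 1*14061) = (√(10103 + 14814) - 12248) + (-11446 - 1*14061) = (√24917 - 12248) + (-11446 - 14061) = (-12248 + √24917) - 25507 = -37755 + √24917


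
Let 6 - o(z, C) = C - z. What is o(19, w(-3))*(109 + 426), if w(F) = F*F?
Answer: 8560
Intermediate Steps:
w(F) = F²
o(z, C) = 6 + z - C (o(z, C) = 6 - (C - z) = 6 + (z - C) = 6 + z - C)
o(19, w(-3))*(109 + 426) = (6 + 19 - 1*(-3)²)*(109 + 426) = (6 + 19 - 1*9)*535 = (6 + 19 - 9)*535 = 16*535 = 8560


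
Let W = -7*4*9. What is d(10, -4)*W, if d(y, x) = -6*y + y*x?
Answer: 25200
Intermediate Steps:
W = -252 (W = -28*9 = -252)
d(y, x) = -6*y + x*y
d(10, -4)*W = (10*(-6 - 4))*(-252) = (10*(-10))*(-252) = -100*(-252) = 25200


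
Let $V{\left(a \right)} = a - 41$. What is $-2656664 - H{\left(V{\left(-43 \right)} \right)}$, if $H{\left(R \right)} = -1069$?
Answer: $-2655595$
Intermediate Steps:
$V{\left(a \right)} = -41 + a$
$-2656664 - H{\left(V{\left(-43 \right)} \right)} = -2656664 - -1069 = -2656664 + 1069 = -2655595$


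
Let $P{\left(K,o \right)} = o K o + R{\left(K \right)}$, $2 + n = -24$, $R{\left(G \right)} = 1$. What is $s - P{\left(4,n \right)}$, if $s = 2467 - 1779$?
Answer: $-2017$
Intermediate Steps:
$n = -26$ ($n = -2 - 24 = -26$)
$P{\left(K,o \right)} = 1 + K o^{2}$ ($P{\left(K,o \right)} = o K o + 1 = K o o + 1 = K o^{2} + 1 = 1 + K o^{2}$)
$s = 688$ ($s = 2467 - 1779 = 688$)
$s - P{\left(4,n \right)} = 688 - \left(1 + 4 \left(-26\right)^{2}\right) = 688 - \left(1 + 4 \cdot 676\right) = 688 - \left(1 + 2704\right) = 688 - 2705 = -2017$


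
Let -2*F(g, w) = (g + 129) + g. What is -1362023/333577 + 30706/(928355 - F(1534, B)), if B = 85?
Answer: -2512750481137/620422197339 ≈ -4.0501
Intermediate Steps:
F(g, w) = -129/2 - g (F(g, w) = -((g + 129) + g)/2 = -((129 + g) + g)/2 = -(129 + 2*g)/2 = -129/2 - g)
-1362023/333577 + 30706/(928355 - F(1534, B)) = -1362023/333577 + 30706/(928355 - (-129/2 - 1*1534)) = -1362023*1/333577 + 30706/(928355 - (-129/2 - 1534)) = -1362023/333577 + 30706/(928355 - 1*(-3197/2)) = -1362023/333577 + 30706/(928355 + 3197/2) = -1362023/333577 + 30706/(1859907/2) = -1362023/333577 + 30706*(2/1859907) = -1362023/333577 + 61412/1859907 = -2512750481137/620422197339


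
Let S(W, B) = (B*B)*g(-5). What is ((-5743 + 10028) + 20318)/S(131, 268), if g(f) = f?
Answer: -24603/359120 ≈ -0.068509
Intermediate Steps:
S(W, B) = -5*B² (S(W, B) = (B*B)*(-5) = B²*(-5) = -5*B²)
((-5743 + 10028) + 20318)/S(131, 268) = ((-5743 + 10028) + 20318)/((-5*268²)) = (4285 + 20318)/((-5*71824)) = 24603/(-359120) = 24603*(-1/359120) = -24603/359120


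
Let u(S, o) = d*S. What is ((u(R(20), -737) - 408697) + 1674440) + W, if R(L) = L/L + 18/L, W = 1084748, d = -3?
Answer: 23504853/10 ≈ 2.3505e+6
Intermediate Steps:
R(L) = 1 + 18/L
u(S, o) = -3*S
((u(R(20), -737) - 408697) + 1674440) + W = ((-3*(18 + 20)/20 - 408697) + 1674440) + 1084748 = ((-3*38/20 - 408697) + 1674440) + 1084748 = ((-3*19/10 - 408697) + 1674440) + 1084748 = ((-57/10 - 408697) + 1674440) + 1084748 = (-4087027/10 + 1674440) + 1084748 = 12657373/10 + 1084748 = 23504853/10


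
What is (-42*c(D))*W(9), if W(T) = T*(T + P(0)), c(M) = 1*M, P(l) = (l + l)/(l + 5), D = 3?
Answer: -10206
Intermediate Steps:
P(l) = 2*l/(5 + l) (P(l) = (2*l)/(5 + l) = 2*l/(5 + l))
c(M) = M
W(T) = T² (W(T) = T*(T + 2*0/(5 + 0)) = T*(T + 2*0/5) = T*(T + 2*0*(⅕)) = T*(T + 0) = T*T = T²)
(-42*c(D))*W(9) = -42*3*9² = -126*81 = -10206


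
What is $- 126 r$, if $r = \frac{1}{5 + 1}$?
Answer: $-21$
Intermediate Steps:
$r = \frac{1}{6} \approx 0.16667$
$- 126 r = \left(-126\right) \frac{1}{6} = -21$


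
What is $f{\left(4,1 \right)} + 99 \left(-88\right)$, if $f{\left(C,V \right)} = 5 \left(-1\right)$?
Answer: $-8717$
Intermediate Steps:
$f{\left(C,V \right)} = -5$
$f{\left(4,1 \right)} + 99 \left(-88\right) = -5 + 99 \left(-88\right) = -5 - 8712 = -8717$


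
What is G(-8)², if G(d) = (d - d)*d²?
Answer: 0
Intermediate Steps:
G(d) = 0 (G(d) = 0*d² = 0)
G(-8)² = 0² = 0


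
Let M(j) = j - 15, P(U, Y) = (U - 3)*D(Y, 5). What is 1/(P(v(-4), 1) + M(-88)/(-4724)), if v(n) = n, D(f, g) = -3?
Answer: 4724/99307 ≈ 0.047570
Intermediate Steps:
P(U, Y) = 9 - 3*U (P(U, Y) = (U - 3)*(-3) = (-3 + U)*(-3) = 9 - 3*U)
M(j) = -15 + j
1/(P(v(-4), 1) + M(-88)/(-4724)) = 1/((9 - 3*(-4)) + (-15 - 88)/(-4724)) = 1/((9 + 12) - 103*(-1/4724)) = 1/(21 + 103/4724) = 1/(99307/4724) = 4724/99307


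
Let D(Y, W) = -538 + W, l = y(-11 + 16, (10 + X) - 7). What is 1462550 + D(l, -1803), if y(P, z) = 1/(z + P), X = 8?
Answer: 1460209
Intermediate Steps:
y(P, z) = 1/(P + z)
l = 1/16 (l = 1/((-11 + 16) + ((10 + 8) - 7)) = 1/(5 + (18 - 7)) = 1/(5 + 11) = 1/16 ≈ 0.062500)
1462550 + D(l, -1803) = 1462550 + (-538 - 1803) = 1462550 - 2341 = 1460209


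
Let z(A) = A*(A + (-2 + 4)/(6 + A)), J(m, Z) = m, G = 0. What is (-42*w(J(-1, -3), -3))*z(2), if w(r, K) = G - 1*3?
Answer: 567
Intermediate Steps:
z(A) = A*(A + 2/(6 + A))
w(r, K) = -3 (w(r, K) = 0 - 1*3 = 0 - 3 = -3)
(-42*w(J(-1, -3), -3))*z(2) = (-42*(-3))*(2*(2 + 2² + 6*2)/(6 + 2)) = 126*(2*(2 + 4 + 12)/8) = 126*(2*(⅛)*18) = 126*(9/2) = 567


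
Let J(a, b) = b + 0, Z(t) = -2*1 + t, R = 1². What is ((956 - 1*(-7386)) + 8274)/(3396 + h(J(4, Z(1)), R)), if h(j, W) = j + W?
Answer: 4154/849 ≈ 4.8928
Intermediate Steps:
R = 1
Z(t) = -2 + t
J(a, b) = b
h(j, W) = W + j
((956 - 1*(-7386)) + 8274)/(3396 + h(J(4, Z(1)), R)) = ((956 - 1*(-7386)) + 8274)/(3396 + (1 + (-2 + 1))) = ((956 + 7386) + 8274)/(3396 + (1 - 1)) = (8342 + 8274)/(3396 + 0) = 16616/3396 = 16616*(1/3396) = 4154/849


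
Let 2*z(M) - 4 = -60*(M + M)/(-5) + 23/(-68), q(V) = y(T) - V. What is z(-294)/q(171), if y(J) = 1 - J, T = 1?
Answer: 159853/7752 ≈ 20.621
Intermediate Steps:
q(V) = -V (q(V) = (1 - 1*1) - V = (1 - 1) - V = 0 - V = -V)
z(M) = 249/136 + 12*M (z(M) = 2 + (-60*(M + M)/(-5) + 23/(-68))/2 = 2 + (-120*M*(-⅕) + 23*(-1/68))/2 = 2 + (-120*M*(-⅕) - 23/68)/2 = 2 + (24*M - 23/68)/2 = 2 + (-23/68 + 24*M)/2 = 2 + (-23/136 + 12*M) = 249/136 + 12*M)
z(-294)/q(171) = (249/136 + 12*(-294))/((-1*171)) = (249/136 - 3528)/(-171) = -479559/136*(-1/171) = 159853/7752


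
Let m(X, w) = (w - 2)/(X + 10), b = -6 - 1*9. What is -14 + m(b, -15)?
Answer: -53/5 ≈ -10.600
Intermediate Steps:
b = -15 (b = -6 - 9 = -15)
m(X, w) = (-2 + w)/(10 + X)
-14 + m(b, -15) = -14 + (-2 - 15)/(10 - 15) = -14 - 17/(-5) = -14 - ⅕*(-17) = -14 + 17/5 = -53/5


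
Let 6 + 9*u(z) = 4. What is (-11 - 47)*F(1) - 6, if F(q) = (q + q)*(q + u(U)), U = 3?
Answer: -866/9 ≈ -96.222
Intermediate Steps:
u(z) = -2/9 (u(z) = -⅔ + (⅑)*4 = -⅔ + 4/9 = -2/9)
F(q) = 2*q*(-2/9 + q) (F(q) = (q + q)*(q - 2/9) = (2*q)*(-2/9 + q) = 2*q*(-2/9 + q))
(-11 - 47)*F(1) - 6 = (-11 - 47)*((2/9)*1*(-2 + 9*1)) - 6 = -116*(-2 + 9)/9 - 6 = -116*7/9 - 6 = -58*14/9 - 6 = -812/9 - 6 = -866/9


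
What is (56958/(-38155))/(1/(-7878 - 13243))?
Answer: 1203009918/38155 ≈ 31530.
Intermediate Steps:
(56958/(-38155))/(1/(-7878 - 13243)) = (56958*(-1/38155))/(1/(-21121)) = -56958/(38155*(-1/21121)) = -56958/38155*(-21121) = 1203009918/38155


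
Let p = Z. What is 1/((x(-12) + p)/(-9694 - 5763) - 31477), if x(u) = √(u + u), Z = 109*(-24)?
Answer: -7520408174461/236718615325741153 + 30914*I*√6/236718615325741153 ≈ -3.1769e-5 + 3.1989e-13*I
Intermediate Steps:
Z = -2616
p = -2616
x(u) = √2*√u (x(u) = √(2*u) = √2*√u)
1/((x(-12) + p)/(-9694 - 5763) - 31477) = 1/((√2*√(-12) - 2616)/(-9694 - 5763) - 31477) = 1/((√2*(2*I*√3) - 2616)/(-15457) - 31477) = 1/((2*I*√6 - 2616)*(-1/15457) - 31477) = 1/((-2616 + 2*I*√6)*(-1/15457) - 31477) = 1/((2616/15457 - 2*I*√6/15457) - 31477) = 1/(-486537373/15457 - 2*I*√6/15457)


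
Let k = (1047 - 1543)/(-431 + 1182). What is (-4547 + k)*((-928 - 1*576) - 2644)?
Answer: 14166635364/751 ≈ 1.8864e+7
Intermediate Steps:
k = -496/751 ≈ -0.66045
(-4547 + k)*((-928 - 1*576) - 2644) = (-4547 - 496/751)*((-928 - 1*576) - 2644) = -3415293*((-928 - 576) - 2644)/751 = -3415293*(-1504 - 2644)/751 = -3415293/751*(-4148) = 14166635364/751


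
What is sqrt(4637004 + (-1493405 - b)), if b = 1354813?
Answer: 3*sqrt(198754) ≈ 1337.5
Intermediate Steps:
sqrt(4637004 + (-1493405 - b)) = sqrt(4637004 + (-1493405 - 1*1354813)) = sqrt(4637004 + (-1493405 - 1354813)) = sqrt(4637004 - 2848218) = sqrt(1788786) = 3*sqrt(198754)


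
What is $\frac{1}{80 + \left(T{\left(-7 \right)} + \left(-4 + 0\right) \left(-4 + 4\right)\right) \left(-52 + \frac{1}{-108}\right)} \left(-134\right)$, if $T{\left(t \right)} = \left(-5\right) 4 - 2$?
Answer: $- \frac{7236}{66107} \approx -0.10946$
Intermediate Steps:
$T{\left(t \right)} = -22$ ($T{\left(t \right)} = -20 - 2 = -22$)
$\frac{1}{80 + \left(T{\left(-7 \right)} + \left(-4 + 0\right) \left(-4 + 4\right)\right) \left(-52 + \frac{1}{-108}\right)} \left(-134\right) = \frac{1}{80 + \left(-22 + \left(-4 + 0\right) \left(-4 + 4\right)\right) \left(-52 + \frac{1}{-108}\right)} \left(-134\right) = \frac{1}{80 + \left(-22 - 0\right) \left(-52 - \frac{1}{108}\right)} \left(-134\right) = \frac{1}{80 + \left(-22 + 0\right) \left(- \frac{5617}{108}\right)} \left(-134\right) = \frac{1}{80 - - \frac{61787}{54}} \left(-134\right) = \frac{1}{80 + \frac{61787}{54}} \left(-134\right) = \frac{1}{\frac{66107}{54}} \left(-134\right) = \frac{54}{66107} \left(-134\right) = - \frac{7236}{66107}$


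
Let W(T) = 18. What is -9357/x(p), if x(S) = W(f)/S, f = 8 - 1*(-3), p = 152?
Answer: -237044/3 ≈ -79015.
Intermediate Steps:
f = 11 (f = 8 + 3 = 11)
x(S) = 18/S
-9357/x(p) = -9357/(18/152) = -9357/(18*(1/152)) = -9357/9/76 = -9357*76/9 = -237044/3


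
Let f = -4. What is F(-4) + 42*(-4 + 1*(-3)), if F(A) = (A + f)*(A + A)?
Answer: -230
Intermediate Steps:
F(A) = 2*A*(-4 + A) (F(A) = (A - 4)*(A + A) = (-4 + A)*(2*A) = 2*A*(-4 + A))
F(-4) + 42*(-4 + 1*(-3)) = 2*(-4)*(-4 - 4) + 42*(-4 + 1*(-3)) = 2*(-4)*(-8) + 42*(-4 - 3) = 64 + 42*(-7) = 64 - 294 = -230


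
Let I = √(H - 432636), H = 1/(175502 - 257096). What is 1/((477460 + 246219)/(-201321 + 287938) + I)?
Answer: 5114548864325142/264884911865422945219 - 382627739139*I*√1107385291290/264884911865422945219 ≈ 1.9309e-5 - 0.0015201*I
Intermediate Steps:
H = -1/81594 (H = 1/(-81594) = -1/81594 ≈ -1.2256e-5)
I = 17*I*√1107385291290/27198 (I = √(-1/81594 - 432636) = √(-35300501785/81594) = 17*I*√1107385291290/27198 ≈ 657.75*I)
1/((477460 + 246219)/(-201321 + 287938) + I) = 1/((477460 + 246219)/(-201321 + 287938) + 17*I*√1107385291290/27198) = 1/(723679/86617 + 17*I*√1107385291290/27198)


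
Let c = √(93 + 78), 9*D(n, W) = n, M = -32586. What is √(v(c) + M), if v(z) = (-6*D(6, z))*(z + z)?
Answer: √(-32586 - 24*√19) ≈ 180.81*I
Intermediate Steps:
D(n, W) = n/9
c = 3*√19 (c = √171 = 3*√19 ≈ 13.077)
v(z) = -8*z (v(z) = (-2*6/3)*(z + z) = (-6*⅔)*(2*z) = -8*z)
√(v(c) + M) = √(-24*√19 - 32586) = √(-32586 - 24*√19)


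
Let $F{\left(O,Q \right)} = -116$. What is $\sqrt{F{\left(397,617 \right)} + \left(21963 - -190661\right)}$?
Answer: $6 \sqrt{5903} \approx 460.99$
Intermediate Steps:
$\sqrt{F{\left(397,617 \right)} + \left(21963 - -190661\right)} = \sqrt{-116 + \left(21963 - -190661\right)} = \sqrt{-116 + \left(21963 + 190661\right)} = \sqrt{-116 + 212624} = \sqrt{212508} = 6 \sqrt{5903}$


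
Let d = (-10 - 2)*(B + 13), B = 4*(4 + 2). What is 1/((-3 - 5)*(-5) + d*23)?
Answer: -1/10172 ≈ -9.8309e-5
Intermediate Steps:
B = 24 (B = 4*6 = 24)
d = -444 (d = (-10 - 2)*(24 + 13) = -12*37 = -444)
1/((-3 - 5)*(-5) + d*23) = 1/((-3 - 5)*(-5) - 444*23) = 1/(-8*(-5) - 10212) = 1/(40 - 10212) = 1/(-10172) = -1/10172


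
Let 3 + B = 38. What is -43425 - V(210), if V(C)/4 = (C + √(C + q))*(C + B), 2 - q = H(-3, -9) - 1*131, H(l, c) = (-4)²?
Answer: -249225 - 980*√327 ≈ -2.6695e+5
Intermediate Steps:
B = 35 (B = -3 + 38 = 35)
H(l, c) = 16
q = 117 (q = 2 - (16 - 1*131) = 2 - (16 - 131) = 2 - 1*(-115) = 2 + 115 = 117)
V(C) = 4*(35 + C)*(C + √(117 + C)) (V(C) = 4*((C + √(C + 117))*(C + 35)) = 4*((C + √(117 + C))*(35 + C)) = 4*((35 + C)*(C + √(117 + C))) = 4*(35 + C)*(C + √(117 + C)))
-43425 - V(210) = -43425 - (4*210² + 140*210 + 140*√(117 + 210) + 4*210*√(117 + 210)) = -43425 - (4*44100 + 29400 + 140*√327 + 4*210*√327) = -43425 - (176400 + 29400 + 140*√327 + 840*√327) = -43425 - (205800 + 980*√327) = -43425 + (-205800 - 980*√327) = -249225 - 980*√327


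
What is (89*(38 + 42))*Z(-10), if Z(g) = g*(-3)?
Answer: 213600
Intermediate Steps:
Z(g) = -3*g
(89*(38 + 42))*Z(-10) = (89*(38 + 42))*(-3*(-10)) = (89*80)*30 = 7120*30 = 213600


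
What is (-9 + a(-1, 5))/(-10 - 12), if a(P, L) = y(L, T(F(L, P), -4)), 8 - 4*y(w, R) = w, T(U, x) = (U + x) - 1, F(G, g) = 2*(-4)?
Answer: 3/8 ≈ 0.37500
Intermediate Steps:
F(G, g) = -8
T(U, x) = -1 + U + x
y(w, R) = 2 - w/4
a(P, L) = 2 - L/4
(-9 + a(-1, 5))/(-10 - 12) = (-9 + (2 - 1/4*5))/(-10 - 12) = (-9 + (2 - 5/4))/(-22) = -(-9 + 3/4)/22 = -1/22*(-33/4) = 3/8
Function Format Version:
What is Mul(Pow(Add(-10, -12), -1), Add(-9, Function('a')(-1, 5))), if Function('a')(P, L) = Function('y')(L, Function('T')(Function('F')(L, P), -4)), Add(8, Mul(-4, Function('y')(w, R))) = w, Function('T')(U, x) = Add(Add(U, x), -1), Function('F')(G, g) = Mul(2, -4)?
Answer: Rational(3, 8) ≈ 0.37500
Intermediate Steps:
Function('F')(G, g) = -8
Function('T')(U, x) = Add(-1, U, x)
Function('y')(w, R) = Add(2, Mul(Rational(-1, 4), w))
Function('a')(P, L) = Add(2, Mul(Rational(-1, 4), L))
Mul(Pow(Add(-10, -12), -1), Add(-9, Function('a')(-1, 5))) = Mul(Pow(Add(-10, -12), -1), Add(-9, Add(2, Mul(Rational(-1, 4), 5)))) = Mul(Pow(-22, -1), Add(-9, Add(2, Rational(-5, 4)))) = Mul(Rational(-1, 22), Add(-9, Rational(3, 4))) = Mul(Rational(-1, 22), Rational(-33, 4)) = Rational(3, 8)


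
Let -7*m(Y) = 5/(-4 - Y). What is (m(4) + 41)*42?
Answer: 6903/4 ≈ 1725.8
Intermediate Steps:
m(Y) = -5/(7*(-4 - Y))
(m(4) + 41)*42 = (5/(7*(4 + 4)) + 41)*42 = ((5/7)/8 + 41)*42 = ((5/7)*(⅛) + 41)*42 = (5/56 + 41)*42 = (2301/56)*42 = 6903/4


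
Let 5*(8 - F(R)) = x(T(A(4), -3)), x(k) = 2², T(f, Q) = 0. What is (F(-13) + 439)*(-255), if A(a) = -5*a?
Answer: -113781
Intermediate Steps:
x(k) = 4
F(R) = 36/5 (F(R) = 8 - ⅕*4 = 8 - ⅘ = 36/5)
(F(-13) + 439)*(-255) = (36/5 + 439)*(-255) = (2231/5)*(-255) = -113781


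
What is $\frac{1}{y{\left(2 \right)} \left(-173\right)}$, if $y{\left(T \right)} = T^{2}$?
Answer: $- \frac{1}{692} \approx -0.0014451$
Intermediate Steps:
$\frac{1}{y{\left(2 \right)} \left(-173\right)} = \frac{1}{2^{2} \left(-173\right)} = \frac{1}{4 \left(-173\right)} = \frac{1}{-692} = - \frac{1}{692}$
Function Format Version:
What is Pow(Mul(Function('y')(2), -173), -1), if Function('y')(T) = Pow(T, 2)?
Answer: Rational(-1, 692) ≈ -0.0014451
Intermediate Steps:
Pow(Mul(Function('y')(2), -173), -1) = Pow(Mul(Pow(2, 2), -173), -1) = Pow(Mul(4, -173), -1) = Pow(-692, -1) = Rational(-1, 692)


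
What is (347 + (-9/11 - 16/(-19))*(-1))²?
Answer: 5258860324/43681 ≈ 1.2039e+5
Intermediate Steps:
(347 + (-9/11 - 16/(-19))*(-1))² = (347 + (-9*1/11 - 16*(-1/19))*(-1))² = (347 + (-9/11 + 16/19)*(-1))² = (347 + (5/209)*(-1))² = (347 - 5/209)² = (72518/209)² = 5258860324/43681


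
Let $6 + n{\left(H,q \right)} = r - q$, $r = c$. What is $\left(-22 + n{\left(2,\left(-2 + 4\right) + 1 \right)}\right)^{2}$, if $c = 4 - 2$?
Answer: $841$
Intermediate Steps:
$c = 2$ ($c = 4 - 2 = 2$)
$r = 2$
$n{\left(H,q \right)} = -4 - q$ ($n{\left(H,q \right)} = -6 - \left(-2 + q\right) = -4 - q$)
$\left(-22 + n{\left(2,\left(-2 + 4\right) + 1 \right)}\right)^{2} = \left(-22 - 7\right)^{2} = \left(-29\right)^{2} = 841$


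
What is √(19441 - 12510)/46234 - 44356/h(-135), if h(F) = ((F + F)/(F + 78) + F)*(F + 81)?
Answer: -421382/66825 + √6931/46234 ≈ -6.3040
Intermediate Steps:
h(F) = (81 + F)*(F + 2*F/(78 + F)) (h(F) = ((2*F)/(78 + F) + F)*(81 + F) = (2*F/(78 + F) + F)*(81 + F) = (F + 2*F/(78 + F))*(81 + F) = (81 + F)*(F + 2*F/(78 + F)))
√(19441 - 12510)/46234 - 44356/h(-135) = √(19441 - 12510)/46234 - 44356*(-(78 - 135)/(135*(6480 + (-135)² + 161*(-135)))) = √6931*(1/46234) - 44356*19/(45*(6480 + 18225 - 21735)) = √6931/46234 - 44356/((-135*(-1/57)*2970)) = √6931/46234 - 44356/133650/19 = √6931/46234 - 44356*19/133650 = √6931/46234 - 421382/66825 = -421382/66825 + √6931/46234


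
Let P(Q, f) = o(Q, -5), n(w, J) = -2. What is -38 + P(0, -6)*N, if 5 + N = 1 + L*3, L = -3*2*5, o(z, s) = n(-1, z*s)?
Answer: 150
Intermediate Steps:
o(z, s) = -2
P(Q, f) = -2
L = -30 (L = -6*5 = -30)
N = -94 (N = -5 + (1 - 30*3) = -5 + (1 - 90) = -5 - 89 = -94)
-38 + P(0, -6)*N = -38 - 2*(-94) = -38 + 188 = 150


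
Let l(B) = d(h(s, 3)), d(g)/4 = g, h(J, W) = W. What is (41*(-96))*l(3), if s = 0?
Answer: -47232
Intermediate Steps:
d(g) = 4*g
l(B) = 12 (l(B) = 4*3 = 12)
(41*(-96))*l(3) = (41*(-96))*12 = -3936*12 = -47232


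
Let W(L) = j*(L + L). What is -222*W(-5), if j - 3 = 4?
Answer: 15540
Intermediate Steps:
j = 7 (j = 3 + 4 = 7)
W(L) = 14*L (W(L) = 7*(L + L) = 7*(2*L) = 14*L)
-222*W(-5) = -3108*(-5) = -222*(-70) = 15540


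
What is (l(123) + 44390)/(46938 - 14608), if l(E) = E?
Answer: 44513/32330 ≈ 1.3768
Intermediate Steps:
(l(123) + 44390)/(46938 - 14608) = (123 + 44390)/(46938 - 14608) = 44513/32330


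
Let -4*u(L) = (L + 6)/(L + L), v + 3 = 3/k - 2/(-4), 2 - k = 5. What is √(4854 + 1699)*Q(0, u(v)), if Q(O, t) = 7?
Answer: 7*√6553 ≈ 566.65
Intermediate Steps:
k = -3 (k = 2 - 1*5 = 2 - 5 = -3)
v = -7/2 (v = -3 + (3/(-3) - 2/(-4)) = -3 + (3*(-⅓) - 2*(-¼)) = -3 + (-1 + ½) = -3 - ½ = -7/2 ≈ -3.5000)
u(L) = -(6 + L)/(8*L) (u(L) = -(L + 6)/(4*(L + L)) = -(6 + L)/(4*(2*L)) = -(6 + L)*1/(2*L)/4 = -(6 + L)/(8*L))
√(4854 + 1699)*Q(0, u(v)) = √(4854 + 1699)*7 = √6553*7 = 7*√6553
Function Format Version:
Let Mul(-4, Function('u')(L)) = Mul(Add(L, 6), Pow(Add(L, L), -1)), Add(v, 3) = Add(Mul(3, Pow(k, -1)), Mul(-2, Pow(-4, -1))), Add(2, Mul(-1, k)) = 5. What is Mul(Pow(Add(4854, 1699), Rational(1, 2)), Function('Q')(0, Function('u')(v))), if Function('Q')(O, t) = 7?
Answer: Mul(7, Pow(6553, Rational(1, 2))) ≈ 566.65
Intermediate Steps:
k = -3 (k = Add(2, Mul(-1, 5)) = Add(2, -5) = -3)
v = Rational(-7, 2) (v = Add(-3, Add(Mul(3, Pow(-3, -1)), Mul(-2, Pow(-4, -1)))) = Add(-3, Add(Mul(3, Rational(-1, 3)), Mul(-2, Rational(-1, 4)))) = Add(-3, Add(-1, Rational(1, 2))) = Add(-3, Rational(-1, 2)) = Rational(-7, 2) ≈ -3.5000)
Function('u')(L) = Mul(Rational(-1, 8), Pow(L, -1), Add(6, L)) (Function('u')(L) = Mul(Rational(-1, 4), Mul(Add(L, 6), Pow(Add(L, L), -1))) = Mul(Rational(-1, 4), Mul(Add(6, L), Pow(Mul(2, L), -1))) = Mul(Rational(-1, 4), Mul(Add(6, L), Mul(Rational(1, 2), Pow(L, -1)))) = Mul(Rational(-1, 4), Mul(Rational(1, 2), Pow(L, -1), Add(6, L))) = Mul(Rational(-1, 8), Pow(L, -1), Add(6, L)))
Mul(Pow(Add(4854, 1699), Rational(1, 2)), Function('Q')(0, Function('u')(v))) = Mul(Pow(Add(4854, 1699), Rational(1, 2)), 7) = Mul(Pow(6553, Rational(1, 2)), 7) = Mul(7, Pow(6553, Rational(1, 2)))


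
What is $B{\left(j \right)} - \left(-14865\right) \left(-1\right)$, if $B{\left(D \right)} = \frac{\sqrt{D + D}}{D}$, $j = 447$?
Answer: $-14865 + \frac{\sqrt{894}}{447} \approx -14865.0$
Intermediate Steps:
$B{\left(D \right)} = \frac{\sqrt{2}}{\sqrt{D}}$ ($B{\left(D \right)} = \frac{\sqrt{2 D}}{D} = \frac{\sqrt{2} \sqrt{D}}{D} = \frac{\sqrt{2}}{\sqrt{D}}$)
$B{\left(j \right)} - \left(-14865\right) \left(-1\right) = \frac{\sqrt{2}}{\sqrt{447}} - \left(-14865\right) \left(-1\right) = \sqrt{2} \frac{\sqrt{447}}{447} - 14865 = \frac{\sqrt{894}}{447} - 14865 = -14865 + \frac{\sqrt{894}}{447}$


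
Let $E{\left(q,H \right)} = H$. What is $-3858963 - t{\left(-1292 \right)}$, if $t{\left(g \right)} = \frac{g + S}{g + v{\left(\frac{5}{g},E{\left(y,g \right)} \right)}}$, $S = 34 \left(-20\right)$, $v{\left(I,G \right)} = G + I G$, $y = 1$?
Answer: $- \frac{9952267549}{2579} \approx -3.859 \cdot 10^{6}$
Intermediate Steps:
$v{\left(I,G \right)} = G + G I$
$S = -680$
$t{\left(g \right)} = \frac{-680 + g}{g + g \left(1 + \frac{5}{g}\right)}$ ($t{\left(g \right)} = \frac{g - 680}{g + g \left(1 + \frac{5}{g}\right)} = \frac{-680 + g}{g + g \left(1 + \frac{5}{g}\right)}$)
$-3858963 - t{\left(-1292 \right)} = -3858963 - \frac{-680 - 1292}{5 + 2 \left(-1292\right)} = -3858963 - \frac{1}{5 - 2584} \left(-1972\right) = -3858963 - \frac{1}{-2579} \left(-1972\right) = -3858963 - \left(- \frac{1}{2579}\right) \left(-1972\right) = -3858963 - \frac{1972}{2579} = - \frac{9952267549}{2579}$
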